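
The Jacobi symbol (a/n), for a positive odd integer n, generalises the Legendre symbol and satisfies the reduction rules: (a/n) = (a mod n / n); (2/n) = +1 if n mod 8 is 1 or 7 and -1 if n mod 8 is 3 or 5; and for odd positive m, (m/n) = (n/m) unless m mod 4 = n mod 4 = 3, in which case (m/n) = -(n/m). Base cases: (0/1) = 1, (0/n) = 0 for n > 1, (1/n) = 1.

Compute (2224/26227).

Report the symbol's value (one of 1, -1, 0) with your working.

1

2224 = 2^4·139; (2/26227) = -1 since 26227 mod 8 = 3, so (2224/26227) = (-1)^4·(139/26227); sign now +1
reciprocity: (139/26227) = -1·(26227/139) since 139 mod 4 = 3, 26227 mod 4 = 3; sign now -1
(26227/139) = (95/139)   [reduce mod 139]
reciprocity: (95/139) = -1·(139/95) since 95 mod 4 = 3, 139 mod 4 = 3; sign now +1
(139/95) = (44/95)   [reduce mod 95]
44 = 2^2·11; (2/95) = +1 since 95 mod 8 = 7, so (44/95) = (+1)^2·(11/95); sign now +1
reciprocity: (11/95) = -1·(95/11) since 11 mod 4 = 3, 95 mod 4 = 3; sign now -1
(95/11) = (7/11)   [reduce mod 11]
reciprocity: (7/11) = -1·(11/7) since 7 mod 4 = 3, 11 mod 4 = 3; sign now +1
(11/7) = (4/7)   [reduce mod 7]
4 = 2^2·1; (2/7) = +1 since 7 mod 8 = 7, so (4/7) = (+1)^2·(1/7); sign now +1
(1/7) = 1; final value = sign = +1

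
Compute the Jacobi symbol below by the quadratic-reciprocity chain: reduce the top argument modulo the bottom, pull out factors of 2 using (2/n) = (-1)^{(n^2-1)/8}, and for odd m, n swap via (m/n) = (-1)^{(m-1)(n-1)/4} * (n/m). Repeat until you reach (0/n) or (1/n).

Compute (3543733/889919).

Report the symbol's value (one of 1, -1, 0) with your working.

(3543733/889919) = (873976/889919)   [reduce mod 889919]
873976 = 2^3·109247; (2/889919) = +1 since 889919 mod 8 = 7, so (873976/889919) = (+1)^3·(109247/889919); sign now +1
reciprocity: (109247/889919) = -1·(889919/109247) since 109247 mod 4 = 3, 889919 mod 4 = 3; sign now -1
(889919/109247) = (15943/109247)   [reduce mod 109247]
reciprocity: (15943/109247) = -1·(109247/15943) since 15943 mod 4 = 3, 109247 mod 4 = 3; sign now +1
(109247/15943) = (13589/15943)   [reduce mod 15943]
reciprocity: (13589/15943) = +1·(15943/13589) since 13589 mod 4 = 1, 15943 mod 4 = 3; sign now +1
(15943/13589) = (2354/13589)   [reduce mod 13589]
2354 = 2^1·1177; (2/13589) = -1 since 13589 mod 8 = 5, so (2354/13589) = (-1)^1·(1177/13589); sign now -1
reciprocity: (1177/13589) = +1·(13589/1177) since 1177 mod 4 = 1, 13589 mod 4 = 1; sign now -1
(13589/1177) = (642/1177)   [reduce mod 1177]
642 = 2^1·321; (2/1177) = +1 since 1177 mod 8 = 1, so (642/1177) = (+1)^1·(321/1177); sign now -1
reciprocity: (321/1177) = +1·(1177/321) since 321 mod 4 = 1, 1177 mod 4 = 1; sign now -1
(1177/321) = (214/321)   [reduce mod 321]
214 = 2^1·107; (2/321) = +1 since 321 mod 8 = 1, so (214/321) = (+1)^1·(107/321); sign now -1
reciprocity: (107/321) = +1·(321/107) since 107 mod 4 = 3, 321 mod 4 = 1; sign now -1
(321/107) = (0/107)   [reduce mod 107]
(0/107) = 0   [gcd(a, n) > 1]; final value = 0

0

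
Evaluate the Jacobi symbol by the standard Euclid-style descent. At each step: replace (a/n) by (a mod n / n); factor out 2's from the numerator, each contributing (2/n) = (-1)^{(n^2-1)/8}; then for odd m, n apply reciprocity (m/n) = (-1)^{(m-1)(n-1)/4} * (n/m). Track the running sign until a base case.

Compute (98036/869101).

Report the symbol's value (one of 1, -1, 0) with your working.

factor out 2^2: 98036 = 2^2·24509; with 869101 mod 8 = 5, (2/869101) = -1; sign now +1; continue with (24509/869101)
flip (24509/869101) -> (869101/24509): both odd, 24509 mod 4 = 1, 869101 mod 4 = 1, so the flip contributes +1; sign now +1
(869101/24509): 869101 mod 24509 = 11286, so (869101/24509) = (11286/24509)
factor out 2^1: 11286 = 2^1·5643; with 24509 mod 8 = 5, (2/24509) = -1; sign now -1; continue with (5643/24509)
flip (5643/24509) -> (24509/5643): both odd, 5643 mod 4 = 3, 24509 mod 4 = 1, so the flip contributes +1; sign now -1
(24509/5643): 24509 mod 5643 = 1937, so (24509/5643) = (1937/5643)
flip (1937/5643) -> (5643/1937): both odd, 1937 mod 4 = 1, 5643 mod 4 = 3, so the flip contributes +1; sign now -1
(5643/1937): 5643 mod 1937 = 1769, so (5643/1937) = (1769/1937)
flip (1769/1937) -> (1937/1769): both odd, 1769 mod 4 = 1, 1937 mod 4 = 1, so the flip contributes +1; sign now -1
(1937/1769): 1937 mod 1769 = 168, so (1937/1769) = (168/1769)
factor out 2^3: 168 = 2^3·21; with 1769 mod 8 = 1, (2/1769) = +1; sign now -1; continue with (21/1769)
flip (21/1769) -> (1769/21): both odd, 21 mod 4 = 1, 1769 mod 4 = 1, so the flip contributes +1; sign now -1
(1769/21): 1769 mod 21 = 5, so (1769/21) = (5/21)
flip (5/21) -> (21/5): both odd, 5 mod 4 = 1, 21 mod 4 = 1, so the flip contributes +1; sign now -1
(21/5): 21 mod 5 = 1, so (21/5) = (1/5)
reached (1/5) = 1, so the symbol is -1

-1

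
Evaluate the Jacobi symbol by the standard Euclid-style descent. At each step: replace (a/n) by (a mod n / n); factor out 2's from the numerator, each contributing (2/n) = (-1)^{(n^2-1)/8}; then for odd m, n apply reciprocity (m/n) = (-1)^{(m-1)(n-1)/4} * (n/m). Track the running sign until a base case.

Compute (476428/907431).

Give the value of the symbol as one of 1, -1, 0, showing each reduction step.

-1

476428 = 2^2·119107; (2/907431) = +1 since 907431 mod 8 = 7, so (476428/907431) = (+1)^2·(119107/907431); sign now +1
reciprocity: (119107/907431) = -1·(907431/119107) since 119107 mod 4 = 3, 907431 mod 4 = 3; sign now -1
(907431/119107) = (73682/119107)   [reduce mod 119107]
73682 = 2^1·36841; (2/119107) = -1 since 119107 mod 8 = 3, so (73682/119107) = (-1)^1·(36841/119107); sign now +1
reciprocity: (36841/119107) = +1·(119107/36841) since 36841 mod 4 = 1, 119107 mod 4 = 3; sign now +1
(119107/36841) = (8584/36841)   [reduce mod 36841]
8584 = 2^3·1073; (2/36841) = +1 since 36841 mod 8 = 1, so (8584/36841) = (+1)^3·(1073/36841); sign now +1
reciprocity: (1073/36841) = +1·(36841/1073) since 1073 mod 4 = 1, 36841 mod 4 = 1; sign now +1
(36841/1073) = (359/1073)   [reduce mod 1073]
reciprocity: (359/1073) = +1·(1073/359) since 359 mod 4 = 3, 1073 mod 4 = 1; sign now +1
(1073/359) = (355/359)   [reduce mod 359]
reciprocity: (355/359) = -1·(359/355) since 355 mod 4 = 3, 359 mod 4 = 3; sign now -1
(359/355) = (4/355)   [reduce mod 355]
4 = 2^2·1; (2/355) = -1 since 355 mod 8 = 3, so (4/355) = (-1)^2·(1/355); sign now -1
(1/355) = 1; final value = sign = -1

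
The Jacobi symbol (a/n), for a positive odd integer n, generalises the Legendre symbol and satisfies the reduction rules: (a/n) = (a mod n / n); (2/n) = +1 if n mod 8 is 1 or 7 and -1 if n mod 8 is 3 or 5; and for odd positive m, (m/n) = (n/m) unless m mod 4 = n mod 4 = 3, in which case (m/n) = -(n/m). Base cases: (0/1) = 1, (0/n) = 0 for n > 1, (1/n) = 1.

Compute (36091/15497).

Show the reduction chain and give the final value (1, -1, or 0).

1

(36091/15497): 36091 mod 15497 = 5097, so (36091/15497) = (5097/15497)
flip (5097/15497) -> (15497/5097): both odd, 5097 mod 4 = 1, 15497 mod 4 = 1, so the flip contributes +1; sign now +1
(15497/5097): 15497 mod 5097 = 206, so (15497/5097) = (206/5097)
factor out 2^1: 206 = 2^1·103; with 5097 mod 8 = 1, (2/5097) = +1; sign now +1; continue with (103/5097)
flip (103/5097) -> (5097/103): both odd, 103 mod 4 = 3, 5097 mod 4 = 1, so the flip contributes +1; sign now +1
(5097/103): 5097 mod 103 = 50, so (5097/103) = (50/103)
factor out 2^1: 50 = 2^1·25; with 103 mod 8 = 7, (2/103) = +1; sign now +1; continue with (25/103)
flip (25/103) -> (103/25): both odd, 25 mod 4 = 1, 103 mod 4 = 3, so the flip contributes +1; sign now +1
(103/25): 103 mod 25 = 3, so (103/25) = (3/25)
flip (3/25) -> (25/3): both odd, 3 mod 4 = 3, 25 mod 4 = 1, so the flip contributes +1; sign now +1
(25/3): 25 mod 3 = 1, so (25/3) = (1/3)
reached (1/3) = 1, so the symbol is +1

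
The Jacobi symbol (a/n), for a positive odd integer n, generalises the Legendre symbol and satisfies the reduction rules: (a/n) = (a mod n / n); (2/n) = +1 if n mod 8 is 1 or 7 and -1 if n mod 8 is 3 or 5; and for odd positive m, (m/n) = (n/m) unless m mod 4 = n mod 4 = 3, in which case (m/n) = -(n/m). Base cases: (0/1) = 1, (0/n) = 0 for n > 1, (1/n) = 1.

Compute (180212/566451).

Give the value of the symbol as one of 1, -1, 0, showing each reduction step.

-1

180212 = 2^2·45053; (2/566451) = -1 since 566451 mod 8 = 3, so (180212/566451) = (-1)^2·(45053/566451); sign now +1
reciprocity: (45053/566451) = +1·(566451/45053) since 45053 mod 4 = 1, 566451 mod 4 = 3; sign now +1
(566451/45053) = (25815/45053)   [reduce mod 45053]
reciprocity: (25815/45053) = +1·(45053/25815) since 25815 mod 4 = 3, 45053 mod 4 = 1; sign now +1
(45053/25815) = (19238/25815)   [reduce mod 25815]
19238 = 2^1·9619; (2/25815) = +1 since 25815 mod 8 = 7, so (19238/25815) = (+1)^1·(9619/25815); sign now +1
reciprocity: (9619/25815) = -1·(25815/9619) since 9619 mod 4 = 3, 25815 mod 4 = 3; sign now -1
(25815/9619) = (6577/9619)   [reduce mod 9619]
reciprocity: (6577/9619) = +1·(9619/6577) since 6577 mod 4 = 1, 9619 mod 4 = 3; sign now -1
(9619/6577) = (3042/6577)   [reduce mod 6577]
3042 = 2^1·1521; (2/6577) = +1 since 6577 mod 8 = 1, so (3042/6577) = (+1)^1·(1521/6577); sign now -1
reciprocity: (1521/6577) = +1·(6577/1521) since 1521 mod 4 = 1, 6577 mod 4 = 1; sign now -1
(6577/1521) = (493/1521)   [reduce mod 1521]
reciprocity: (493/1521) = +1·(1521/493) since 493 mod 4 = 1, 1521 mod 4 = 1; sign now -1
(1521/493) = (42/493)   [reduce mod 493]
42 = 2^1·21; (2/493) = -1 since 493 mod 8 = 5, so (42/493) = (-1)^1·(21/493); sign now +1
reciprocity: (21/493) = +1·(493/21) since 21 mod 4 = 1, 493 mod 4 = 1; sign now +1
(493/21) = (10/21)   [reduce mod 21]
10 = 2^1·5; (2/21) = -1 since 21 mod 8 = 5, so (10/21) = (-1)^1·(5/21); sign now -1
reciprocity: (5/21) = +1·(21/5) since 5 mod 4 = 1, 21 mod 4 = 1; sign now -1
(21/5) = (1/5)   [reduce mod 5]
(1/5) = 1; final value = sign = -1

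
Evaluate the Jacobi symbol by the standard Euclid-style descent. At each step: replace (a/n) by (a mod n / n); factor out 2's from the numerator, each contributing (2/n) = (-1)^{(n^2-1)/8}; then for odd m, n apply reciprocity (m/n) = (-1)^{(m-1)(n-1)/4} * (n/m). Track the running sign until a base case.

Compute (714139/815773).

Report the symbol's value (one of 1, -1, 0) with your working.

-1

flip (714139/815773) -> (815773/714139): both odd, 714139 mod 4 = 3, 815773 mod 4 = 1, so the flip contributes +1; sign now +1
(815773/714139): 815773 mod 714139 = 101634, so (815773/714139) = (101634/714139)
factor out 2^1: 101634 = 2^1·50817; with 714139 mod 8 = 3, (2/714139) = -1; sign now -1; continue with (50817/714139)
flip (50817/714139) -> (714139/50817): both odd, 50817 mod 4 = 1, 714139 mod 4 = 3, so the flip contributes +1; sign now -1
(714139/50817): 714139 mod 50817 = 2701, so (714139/50817) = (2701/50817)
flip (2701/50817) -> (50817/2701): both odd, 2701 mod 4 = 1, 50817 mod 4 = 1, so the flip contributes +1; sign now -1
(50817/2701): 50817 mod 2701 = 2199, so (50817/2701) = (2199/2701)
flip (2199/2701) -> (2701/2199): both odd, 2199 mod 4 = 3, 2701 mod 4 = 1, so the flip contributes +1; sign now -1
(2701/2199): 2701 mod 2199 = 502, so (2701/2199) = (502/2199)
factor out 2^1: 502 = 2^1·251; with 2199 mod 8 = 7, (2/2199) = +1; sign now -1; continue with (251/2199)
flip (251/2199) -> (2199/251): both odd, 251 mod 4 = 3, 2199 mod 4 = 3, so the flip contributes -1; sign now +1
(2199/251): 2199 mod 251 = 191, so (2199/251) = (191/251)
flip (191/251) -> (251/191): both odd, 191 mod 4 = 3, 251 mod 4 = 3, so the flip contributes -1; sign now -1
(251/191): 251 mod 191 = 60, so (251/191) = (60/191)
factor out 2^2: 60 = 2^2·15; with 191 mod 8 = 7, (2/191) = +1; sign now -1; continue with (15/191)
flip (15/191) -> (191/15): both odd, 15 mod 4 = 3, 191 mod 4 = 3, so the flip contributes -1; sign now +1
(191/15): 191 mod 15 = 11, so (191/15) = (11/15)
flip (11/15) -> (15/11): both odd, 11 mod 4 = 3, 15 mod 4 = 3, so the flip contributes -1; sign now -1
(15/11): 15 mod 11 = 4, so (15/11) = (4/11)
factor out 2^2: 4 = 2^2·1; with 11 mod 8 = 3, (2/11) = -1; sign now -1; continue with (1/11)
reached (1/11) = 1, so the symbol is -1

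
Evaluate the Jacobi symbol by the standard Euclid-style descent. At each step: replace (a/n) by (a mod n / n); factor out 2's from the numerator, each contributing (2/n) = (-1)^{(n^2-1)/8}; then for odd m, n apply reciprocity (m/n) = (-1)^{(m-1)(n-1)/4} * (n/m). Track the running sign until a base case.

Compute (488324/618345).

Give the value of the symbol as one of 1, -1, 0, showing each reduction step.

488324 = 2^2·122081; (2/618345) = +1 since 618345 mod 8 = 1, so (488324/618345) = (+1)^2·(122081/618345); sign now +1
reciprocity: (122081/618345) = +1·(618345/122081) since 122081 mod 4 = 1, 618345 mod 4 = 1; sign now +1
(618345/122081) = (7940/122081)   [reduce mod 122081]
7940 = 2^2·1985; (2/122081) = +1 since 122081 mod 8 = 1, so (7940/122081) = (+1)^2·(1985/122081); sign now +1
reciprocity: (1985/122081) = +1·(122081/1985) since 1985 mod 4 = 1, 122081 mod 4 = 1; sign now +1
(122081/1985) = (996/1985)   [reduce mod 1985]
996 = 2^2·249; (2/1985) = +1 since 1985 mod 8 = 1, so (996/1985) = (+1)^2·(249/1985); sign now +1
reciprocity: (249/1985) = +1·(1985/249) since 249 mod 4 = 1, 1985 mod 4 = 1; sign now +1
(1985/249) = (242/249)   [reduce mod 249]
242 = 2^1·121; (2/249) = +1 since 249 mod 8 = 1, so (242/249) = (+1)^1·(121/249); sign now +1
reciprocity: (121/249) = +1·(249/121) since 121 mod 4 = 1, 249 mod 4 = 1; sign now +1
(249/121) = (7/121)   [reduce mod 121]
reciprocity: (7/121) = +1·(121/7) since 7 mod 4 = 3, 121 mod 4 = 1; sign now +1
(121/7) = (2/7)   [reduce mod 7]
2 = 2^1·1; (2/7) = +1 since 7 mod 8 = 7, so (2/7) = (+1)^1·(1/7); sign now +1
(1/7) = 1; final value = sign = +1

1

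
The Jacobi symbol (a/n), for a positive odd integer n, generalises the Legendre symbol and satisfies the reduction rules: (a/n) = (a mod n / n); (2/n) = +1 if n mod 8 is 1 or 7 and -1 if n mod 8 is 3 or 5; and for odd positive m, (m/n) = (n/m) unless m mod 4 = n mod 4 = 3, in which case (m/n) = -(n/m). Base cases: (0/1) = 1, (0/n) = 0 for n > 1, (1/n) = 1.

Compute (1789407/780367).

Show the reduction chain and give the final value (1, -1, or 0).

(1789407/780367): 1789407 mod 780367 = 228673, so (1789407/780367) = (228673/780367)
flip (228673/780367) -> (780367/228673): both odd, 228673 mod 4 = 1, 780367 mod 4 = 3, so the flip contributes +1; sign now +1
(780367/228673): 780367 mod 228673 = 94348, so (780367/228673) = (94348/228673)
factor out 2^2: 94348 = 2^2·23587; with 228673 mod 8 = 1, (2/228673) = +1; sign now +1; continue with (23587/228673)
flip (23587/228673) -> (228673/23587): both odd, 23587 mod 4 = 3, 228673 mod 4 = 1, so the flip contributes +1; sign now +1
(228673/23587): 228673 mod 23587 = 16390, so (228673/23587) = (16390/23587)
factor out 2^1: 16390 = 2^1·8195; with 23587 mod 8 = 3, (2/23587) = -1; sign now -1; continue with (8195/23587)
flip (8195/23587) -> (23587/8195): both odd, 8195 mod 4 = 3, 23587 mod 4 = 3, so the flip contributes -1; sign now +1
(23587/8195): 23587 mod 8195 = 7197, so (23587/8195) = (7197/8195)
flip (7197/8195) -> (8195/7197): both odd, 7197 mod 4 = 1, 8195 mod 4 = 3, so the flip contributes +1; sign now +1
(8195/7197): 8195 mod 7197 = 998, so (8195/7197) = (998/7197)
factor out 2^1: 998 = 2^1·499; with 7197 mod 8 = 5, (2/7197) = -1; sign now -1; continue with (499/7197)
flip (499/7197) -> (7197/499): both odd, 499 mod 4 = 3, 7197 mod 4 = 1, so the flip contributes +1; sign now -1
(7197/499): 7197 mod 499 = 211, so (7197/499) = (211/499)
flip (211/499) -> (499/211): both odd, 211 mod 4 = 3, 499 mod 4 = 3, so the flip contributes -1; sign now +1
(499/211): 499 mod 211 = 77, so (499/211) = (77/211)
flip (77/211) -> (211/77): both odd, 77 mod 4 = 1, 211 mod 4 = 3, so the flip contributes +1; sign now +1
(211/77): 211 mod 77 = 57, so (211/77) = (57/77)
flip (57/77) -> (77/57): both odd, 57 mod 4 = 1, 77 mod 4 = 1, so the flip contributes +1; sign now +1
(77/57): 77 mod 57 = 20, so (77/57) = (20/57)
factor out 2^2: 20 = 2^2·5; with 57 mod 8 = 1, (2/57) = +1; sign now +1; continue with (5/57)
flip (5/57) -> (57/5): both odd, 5 mod 4 = 1, 57 mod 4 = 1, so the flip contributes +1; sign now +1
(57/5): 57 mod 5 = 2, so (57/5) = (2/5)
factor out 2^1: 2 = 2^1·1; with 5 mod 8 = 5, (2/5) = -1; sign now -1; continue with (1/5)
reached (1/5) = 1, so the symbol is -1

-1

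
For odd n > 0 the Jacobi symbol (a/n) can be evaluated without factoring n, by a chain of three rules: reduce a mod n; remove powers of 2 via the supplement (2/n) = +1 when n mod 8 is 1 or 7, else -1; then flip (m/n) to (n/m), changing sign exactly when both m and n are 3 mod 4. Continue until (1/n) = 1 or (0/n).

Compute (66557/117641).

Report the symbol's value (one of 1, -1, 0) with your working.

flip (66557/117641) -> (117641/66557): both odd, 66557 mod 4 = 1, 117641 mod 4 = 1, so the flip contributes +1; sign now +1
(117641/66557): 117641 mod 66557 = 51084, so (117641/66557) = (51084/66557)
factor out 2^2: 51084 = 2^2·12771; with 66557 mod 8 = 5, (2/66557) = -1; sign now +1; continue with (12771/66557)
flip (12771/66557) -> (66557/12771): both odd, 12771 mod 4 = 3, 66557 mod 4 = 1, so the flip contributes +1; sign now +1
(66557/12771): 66557 mod 12771 = 2702, so (66557/12771) = (2702/12771)
factor out 2^1: 2702 = 2^1·1351; with 12771 mod 8 = 3, (2/12771) = -1; sign now -1; continue with (1351/12771)
flip (1351/12771) -> (12771/1351): both odd, 1351 mod 4 = 3, 12771 mod 4 = 3, so the flip contributes -1; sign now +1
(12771/1351): 12771 mod 1351 = 612, so (12771/1351) = (612/1351)
factor out 2^2: 612 = 2^2·153; with 1351 mod 8 = 7, (2/1351) = +1; sign now +1; continue with (153/1351)
flip (153/1351) -> (1351/153): both odd, 153 mod 4 = 1, 1351 mod 4 = 3, so the flip contributes +1; sign now +1
(1351/153): 1351 mod 153 = 127, so (1351/153) = (127/153)
flip (127/153) -> (153/127): both odd, 127 mod 4 = 3, 153 mod 4 = 1, so the flip contributes +1; sign now +1
(153/127): 153 mod 127 = 26, so (153/127) = (26/127)
factor out 2^1: 26 = 2^1·13; with 127 mod 8 = 7, (2/127) = +1; sign now +1; continue with (13/127)
flip (13/127) -> (127/13): both odd, 13 mod 4 = 1, 127 mod 4 = 3, so the flip contributes +1; sign now +1
(127/13): 127 mod 13 = 10, so (127/13) = (10/13)
factor out 2^1: 10 = 2^1·5; with 13 mod 8 = 5, (2/13) = -1; sign now -1; continue with (5/13)
flip (5/13) -> (13/5): both odd, 5 mod 4 = 1, 13 mod 4 = 1, so the flip contributes +1; sign now -1
(13/5): 13 mod 5 = 3, so (13/5) = (3/5)
flip (3/5) -> (5/3): both odd, 3 mod 4 = 3, 5 mod 4 = 1, so the flip contributes +1; sign now -1
(5/3): 5 mod 3 = 2, so (5/3) = (2/3)
factor out 2^1: 2 = 2^1·1; with 3 mod 8 = 3, (2/3) = -1; sign now +1; continue with (1/3)
reached (1/3) = 1, so the symbol is +1

1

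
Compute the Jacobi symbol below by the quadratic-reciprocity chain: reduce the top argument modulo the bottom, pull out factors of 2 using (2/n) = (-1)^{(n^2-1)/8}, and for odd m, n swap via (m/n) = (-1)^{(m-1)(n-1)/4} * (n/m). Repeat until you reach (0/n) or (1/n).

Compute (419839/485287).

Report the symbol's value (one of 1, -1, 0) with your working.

reciprocity: (419839/485287) = -1·(485287/419839) since 419839 mod 4 = 3, 485287 mod 4 = 3; sign now -1
(485287/419839) = (65448/419839)   [reduce mod 419839]
65448 = 2^3·8181; (2/419839) = +1 since 419839 mod 8 = 7, so (65448/419839) = (+1)^3·(8181/419839); sign now -1
reciprocity: (8181/419839) = +1·(419839/8181) since 8181 mod 4 = 1, 419839 mod 4 = 3; sign now -1
(419839/8181) = (2608/8181)   [reduce mod 8181]
2608 = 2^4·163; (2/8181) = -1 since 8181 mod 8 = 5, so (2608/8181) = (-1)^4·(163/8181); sign now -1
reciprocity: (163/8181) = +1·(8181/163) since 163 mod 4 = 3, 8181 mod 4 = 1; sign now -1
(8181/163) = (31/163)   [reduce mod 163]
reciprocity: (31/163) = -1·(163/31) since 31 mod 4 = 3, 163 mod 4 = 3; sign now +1
(163/31) = (8/31)   [reduce mod 31]
8 = 2^3·1; (2/31) = +1 since 31 mod 8 = 7, so (8/31) = (+1)^3·(1/31); sign now +1
(1/31) = 1; final value = sign = +1

1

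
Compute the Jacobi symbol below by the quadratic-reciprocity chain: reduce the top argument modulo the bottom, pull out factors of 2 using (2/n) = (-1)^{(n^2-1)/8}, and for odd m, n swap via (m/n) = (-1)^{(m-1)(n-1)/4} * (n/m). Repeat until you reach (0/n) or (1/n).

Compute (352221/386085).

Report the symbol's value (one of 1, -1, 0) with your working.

0

reciprocity: (352221/386085) = +1·(386085/352221) since 352221 mod 4 = 1, 386085 mod 4 = 1; sign now +1
(386085/352221) = (33864/352221)   [reduce mod 352221]
33864 = 2^3·4233; (2/352221) = -1 since 352221 mod 8 = 5, so (33864/352221) = (-1)^3·(4233/352221); sign now -1
reciprocity: (4233/352221) = +1·(352221/4233) since 4233 mod 4 = 1, 352221 mod 4 = 1; sign now -1
(352221/4233) = (882/4233)   [reduce mod 4233]
882 = 2^1·441; (2/4233) = +1 since 4233 mod 8 = 1, so (882/4233) = (+1)^1·(441/4233); sign now -1
reciprocity: (441/4233) = +1·(4233/441) since 441 mod 4 = 1, 4233 mod 4 = 1; sign now -1
(4233/441) = (264/441)   [reduce mod 441]
264 = 2^3·33; (2/441) = +1 since 441 mod 8 = 1, so (264/441) = (+1)^3·(33/441); sign now -1
reciprocity: (33/441) = +1·(441/33) since 33 mod 4 = 1, 441 mod 4 = 1; sign now -1
(441/33) = (12/33)   [reduce mod 33]
12 = 2^2·3; (2/33) = +1 since 33 mod 8 = 1, so (12/33) = (+1)^2·(3/33); sign now -1
reciprocity: (3/33) = +1·(33/3) since 3 mod 4 = 3, 33 mod 4 = 1; sign now -1
(33/3) = (0/3)   [reduce mod 3]
(0/3) = 0   [gcd(a, n) > 1]; final value = 0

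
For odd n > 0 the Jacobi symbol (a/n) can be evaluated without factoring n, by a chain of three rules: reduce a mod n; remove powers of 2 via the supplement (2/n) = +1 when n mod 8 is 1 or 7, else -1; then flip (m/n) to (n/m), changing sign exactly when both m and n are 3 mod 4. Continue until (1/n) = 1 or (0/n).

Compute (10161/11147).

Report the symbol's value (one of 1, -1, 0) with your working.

1

reciprocity: (10161/11147) = +1·(11147/10161) since 10161 mod 4 = 1, 11147 mod 4 = 3; sign now +1
(11147/10161) = (986/10161)   [reduce mod 10161]
986 = 2^1·493; (2/10161) = +1 since 10161 mod 8 = 1, so (986/10161) = (+1)^1·(493/10161); sign now +1
reciprocity: (493/10161) = +1·(10161/493) since 493 mod 4 = 1, 10161 mod 4 = 1; sign now +1
(10161/493) = (301/493)   [reduce mod 493]
reciprocity: (301/493) = +1·(493/301) since 301 mod 4 = 1, 493 mod 4 = 1; sign now +1
(493/301) = (192/301)   [reduce mod 301]
192 = 2^6·3; (2/301) = -1 since 301 mod 8 = 5, so (192/301) = (-1)^6·(3/301); sign now +1
reciprocity: (3/301) = +1·(301/3) since 3 mod 4 = 3, 301 mod 4 = 1; sign now +1
(301/3) = (1/3)   [reduce mod 3]
(1/3) = 1; final value = sign = +1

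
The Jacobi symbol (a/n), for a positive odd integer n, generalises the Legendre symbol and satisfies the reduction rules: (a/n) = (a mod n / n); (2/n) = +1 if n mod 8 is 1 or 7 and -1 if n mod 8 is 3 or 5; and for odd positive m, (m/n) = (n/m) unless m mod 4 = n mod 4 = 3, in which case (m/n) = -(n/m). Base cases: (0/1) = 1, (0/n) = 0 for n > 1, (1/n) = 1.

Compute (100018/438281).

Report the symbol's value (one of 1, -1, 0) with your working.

100018 = 2^1·50009; (2/438281) = +1 since 438281 mod 8 = 1, so (100018/438281) = (+1)^1·(50009/438281); sign now +1
reciprocity: (50009/438281) = +1·(438281/50009) since 50009 mod 4 = 1, 438281 mod 4 = 1; sign now +1
(438281/50009) = (38209/50009)   [reduce mod 50009]
reciprocity: (38209/50009) = +1·(50009/38209) since 38209 mod 4 = 1, 50009 mod 4 = 1; sign now +1
(50009/38209) = (11800/38209)   [reduce mod 38209]
11800 = 2^3·1475; (2/38209) = +1 since 38209 mod 8 = 1, so (11800/38209) = (+1)^3·(1475/38209); sign now +1
reciprocity: (1475/38209) = +1·(38209/1475) since 1475 mod 4 = 3, 38209 mod 4 = 1; sign now +1
(38209/1475) = (1334/1475)   [reduce mod 1475]
1334 = 2^1·667; (2/1475) = -1 since 1475 mod 8 = 3, so (1334/1475) = (-1)^1·(667/1475); sign now -1
reciprocity: (667/1475) = -1·(1475/667) since 667 mod 4 = 3, 1475 mod 4 = 3; sign now +1
(1475/667) = (141/667)   [reduce mod 667]
reciprocity: (141/667) = +1·(667/141) since 141 mod 4 = 1, 667 mod 4 = 3; sign now +1
(667/141) = (103/141)   [reduce mod 141]
reciprocity: (103/141) = +1·(141/103) since 103 mod 4 = 3, 141 mod 4 = 1; sign now +1
(141/103) = (38/103)   [reduce mod 103]
38 = 2^1·19; (2/103) = +1 since 103 mod 8 = 7, so (38/103) = (+1)^1·(19/103); sign now +1
reciprocity: (19/103) = -1·(103/19) since 19 mod 4 = 3, 103 mod 4 = 3; sign now -1
(103/19) = (8/19)   [reduce mod 19]
8 = 2^3·1; (2/19) = -1 since 19 mod 8 = 3, so (8/19) = (-1)^3·(1/19); sign now +1
(1/19) = 1; final value = sign = +1

1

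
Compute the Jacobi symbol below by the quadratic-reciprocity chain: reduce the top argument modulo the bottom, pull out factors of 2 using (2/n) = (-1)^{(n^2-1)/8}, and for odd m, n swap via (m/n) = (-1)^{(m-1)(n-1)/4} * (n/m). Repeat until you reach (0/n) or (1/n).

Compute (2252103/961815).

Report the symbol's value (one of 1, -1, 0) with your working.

0

(2252103/961815): 2252103 mod 961815 = 328473, so (2252103/961815) = (328473/961815)
flip (328473/961815) -> (961815/328473): both odd, 328473 mod 4 = 1, 961815 mod 4 = 3, so the flip contributes +1; sign now +1
(961815/328473): 961815 mod 328473 = 304869, so (961815/328473) = (304869/328473)
flip (304869/328473) -> (328473/304869): both odd, 304869 mod 4 = 1, 328473 mod 4 = 1, so the flip contributes +1; sign now +1
(328473/304869): 328473 mod 304869 = 23604, so (328473/304869) = (23604/304869)
factor out 2^2: 23604 = 2^2·5901; with 304869 mod 8 = 5, (2/304869) = -1; sign now +1; continue with (5901/304869)
flip (5901/304869) -> (304869/5901): both odd, 5901 mod 4 = 1, 304869 mod 4 = 1, so the flip contributes +1; sign now +1
(304869/5901): 304869 mod 5901 = 3918, so (304869/5901) = (3918/5901)
factor out 2^1: 3918 = 2^1·1959; with 5901 mod 8 = 5, (2/5901) = -1; sign now -1; continue with (1959/5901)
flip (1959/5901) -> (5901/1959): both odd, 1959 mod 4 = 3, 5901 mod 4 = 1, so the flip contributes +1; sign now -1
(5901/1959): 5901 mod 1959 = 24, so (5901/1959) = (24/1959)
factor out 2^3: 24 = 2^3·3; with 1959 mod 8 = 7, (2/1959) = +1; sign now -1; continue with (3/1959)
flip (3/1959) -> (1959/3): both odd, 3 mod 4 = 3, 1959 mod 4 = 3, so the flip contributes -1; sign now +1
(1959/3): 1959 mod 3 = 0, so (1959/3) = (0/3)
reached (0/3); gcd(a, n) > 1, so (0/3) = 0 and the symbol is 0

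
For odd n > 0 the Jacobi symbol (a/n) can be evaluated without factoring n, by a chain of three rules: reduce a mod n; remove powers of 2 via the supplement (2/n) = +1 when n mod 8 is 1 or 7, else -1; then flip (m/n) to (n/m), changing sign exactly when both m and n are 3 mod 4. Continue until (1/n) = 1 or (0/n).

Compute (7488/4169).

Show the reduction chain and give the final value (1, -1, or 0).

1

(7488/4169) = (3319/4169)   [reduce mod 4169]
reciprocity: (3319/4169) = +1·(4169/3319) since 3319 mod 4 = 3, 4169 mod 4 = 1; sign now +1
(4169/3319) = (850/3319)   [reduce mod 3319]
850 = 2^1·425; (2/3319) = +1 since 3319 mod 8 = 7, so (850/3319) = (+1)^1·(425/3319); sign now +1
reciprocity: (425/3319) = +1·(3319/425) since 425 mod 4 = 1, 3319 mod 4 = 3; sign now +1
(3319/425) = (344/425)   [reduce mod 425]
344 = 2^3·43; (2/425) = +1 since 425 mod 8 = 1, so (344/425) = (+1)^3·(43/425); sign now +1
reciprocity: (43/425) = +1·(425/43) since 43 mod 4 = 3, 425 mod 4 = 1; sign now +1
(425/43) = (38/43)   [reduce mod 43]
38 = 2^1·19; (2/43) = -1 since 43 mod 8 = 3, so (38/43) = (-1)^1·(19/43); sign now -1
reciprocity: (19/43) = -1·(43/19) since 19 mod 4 = 3, 43 mod 4 = 3; sign now +1
(43/19) = (5/19)   [reduce mod 19]
reciprocity: (5/19) = +1·(19/5) since 5 mod 4 = 1, 19 mod 4 = 3; sign now +1
(19/5) = (4/5)   [reduce mod 5]
4 = 2^2·1; (2/5) = -1 since 5 mod 8 = 5, so (4/5) = (-1)^2·(1/5); sign now +1
(1/5) = 1; final value = sign = +1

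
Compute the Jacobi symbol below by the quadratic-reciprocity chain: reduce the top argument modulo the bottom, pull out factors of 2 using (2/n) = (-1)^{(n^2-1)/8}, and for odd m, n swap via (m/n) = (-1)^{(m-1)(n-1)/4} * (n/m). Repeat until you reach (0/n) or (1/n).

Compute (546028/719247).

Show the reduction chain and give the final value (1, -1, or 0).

546028 = 2^2·136507; (2/719247) = +1 since 719247 mod 8 = 7, so (546028/719247) = (+1)^2·(136507/719247); sign now +1
reciprocity: (136507/719247) = -1·(719247/136507) since 136507 mod 4 = 3, 719247 mod 4 = 3; sign now -1
(719247/136507) = (36712/136507)   [reduce mod 136507]
36712 = 2^3·4589; (2/136507) = -1 since 136507 mod 8 = 3, so (36712/136507) = (-1)^3·(4589/136507); sign now +1
reciprocity: (4589/136507) = +1·(136507/4589) since 4589 mod 4 = 1, 136507 mod 4 = 3; sign now +1
(136507/4589) = (3426/4589)   [reduce mod 4589]
3426 = 2^1·1713; (2/4589) = -1 since 4589 mod 8 = 5, so (3426/4589) = (-1)^1·(1713/4589); sign now -1
reciprocity: (1713/4589) = +1·(4589/1713) since 1713 mod 4 = 1, 4589 mod 4 = 1; sign now -1
(4589/1713) = (1163/1713)   [reduce mod 1713]
reciprocity: (1163/1713) = +1·(1713/1163) since 1163 mod 4 = 3, 1713 mod 4 = 1; sign now -1
(1713/1163) = (550/1163)   [reduce mod 1163]
550 = 2^1·275; (2/1163) = -1 since 1163 mod 8 = 3, so (550/1163) = (-1)^1·(275/1163); sign now +1
reciprocity: (275/1163) = -1·(1163/275) since 275 mod 4 = 3, 1163 mod 4 = 3; sign now -1
(1163/275) = (63/275)   [reduce mod 275]
reciprocity: (63/275) = -1·(275/63) since 63 mod 4 = 3, 275 mod 4 = 3; sign now +1
(275/63) = (23/63)   [reduce mod 63]
reciprocity: (23/63) = -1·(63/23) since 23 mod 4 = 3, 63 mod 4 = 3; sign now -1
(63/23) = (17/23)   [reduce mod 23]
reciprocity: (17/23) = +1·(23/17) since 17 mod 4 = 1, 23 mod 4 = 3; sign now -1
(23/17) = (6/17)   [reduce mod 17]
6 = 2^1·3; (2/17) = +1 since 17 mod 8 = 1, so (6/17) = (+1)^1·(3/17); sign now -1
reciprocity: (3/17) = +1·(17/3) since 3 mod 4 = 3, 17 mod 4 = 1; sign now -1
(17/3) = (2/3)   [reduce mod 3]
2 = 2^1·1; (2/3) = -1 since 3 mod 8 = 3, so (2/3) = (-1)^1·(1/3); sign now +1
(1/3) = 1; final value = sign = +1

1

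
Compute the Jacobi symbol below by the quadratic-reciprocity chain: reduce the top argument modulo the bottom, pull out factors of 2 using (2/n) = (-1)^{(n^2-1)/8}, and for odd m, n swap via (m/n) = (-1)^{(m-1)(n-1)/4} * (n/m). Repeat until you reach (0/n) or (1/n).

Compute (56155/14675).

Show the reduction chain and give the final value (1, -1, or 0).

0

(56155/14675) = (12130/14675)   [reduce mod 14675]
12130 = 2^1·6065; (2/14675) = -1 since 14675 mod 8 = 3, so (12130/14675) = (-1)^1·(6065/14675); sign now -1
reciprocity: (6065/14675) = +1·(14675/6065) since 6065 mod 4 = 1, 14675 mod 4 = 3; sign now -1
(14675/6065) = (2545/6065)   [reduce mod 6065]
reciprocity: (2545/6065) = +1·(6065/2545) since 2545 mod 4 = 1, 6065 mod 4 = 1; sign now -1
(6065/2545) = (975/2545)   [reduce mod 2545]
reciprocity: (975/2545) = +1·(2545/975) since 975 mod 4 = 3, 2545 mod 4 = 1; sign now -1
(2545/975) = (595/975)   [reduce mod 975]
reciprocity: (595/975) = -1·(975/595) since 595 mod 4 = 3, 975 mod 4 = 3; sign now +1
(975/595) = (380/595)   [reduce mod 595]
380 = 2^2·95; (2/595) = -1 since 595 mod 8 = 3, so (380/595) = (-1)^2·(95/595); sign now +1
reciprocity: (95/595) = -1·(595/95) since 95 mod 4 = 3, 595 mod 4 = 3; sign now -1
(595/95) = (25/95)   [reduce mod 95]
reciprocity: (25/95) = +1·(95/25) since 25 mod 4 = 1, 95 mod 4 = 3; sign now -1
(95/25) = (20/25)   [reduce mod 25]
20 = 2^2·5; (2/25) = +1 since 25 mod 8 = 1, so (20/25) = (+1)^2·(5/25); sign now -1
reciprocity: (5/25) = +1·(25/5) since 5 mod 4 = 1, 25 mod 4 = 1; sign now -1
(25/5) = (0/5)   [reduce mod 5]
(0/5) = 0   [gcd(a, n) > 1]; final value = 0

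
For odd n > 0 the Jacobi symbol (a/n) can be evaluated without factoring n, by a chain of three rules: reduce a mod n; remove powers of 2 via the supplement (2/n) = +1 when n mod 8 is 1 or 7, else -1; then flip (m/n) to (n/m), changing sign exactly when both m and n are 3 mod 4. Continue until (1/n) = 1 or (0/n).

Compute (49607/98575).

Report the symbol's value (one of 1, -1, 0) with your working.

-1

reciprocity: (49607/98575) = -1·(98575/49607) since 49607 mod 4 = 3, 98575 mod 4 = 3; sign now -1
(98575/49607) = (48968/49607)   [reduce mod 49607]
48968 = 2^3·6121; (2/49607) = +1 since 49607 mod 8 = 7, so (48968/49607) = (+1)^3·(6121/49607); sign now -1
reciprocity: (6121/49607) = +1·(49607/6121) since 6121 mod 4 = 1, 49607 mod 4 = 3; sign now -1
(49607/6121) = (639/6121)   [reduce mod 6121]
reciprocity: (639/6121) = +1·(6121/639) since 639 mod 4 = 3, 6121 mod 4 = 1; sign now -1
(6121/639) = (370/639)   [reduce mod 639]
370 = 2^1·185; (2/639) = +1 since 639 mod 8 = 7, so (370/639) = (+1)^1·(185/639); sign now -1
reciprocity: (185/639) = +1·(639/185) since 185 mod 4 = 1, 639 mod 4 = 3; sign now -1
(639/185) = (84/185)   [reduce mod 185]
84 = 2^2·21; (2/185) = +1 since 185 mod 8 = 1, so (84/185) = (+1)^2·(21/185); sign now -1
reciprocity: (21/185) = +1·(185/21) since 21 mod 4 = 1, 185 mod 4 = 1; sign now -1
(185/21) = (17/21)   [reduce mod 21]
reciprocity: (17/21) = +1·(21/17) since 17 mod 4 = 1, 21 mod 4 = 1; sign now -1
(21/17) = (4/17)   [reduce mod 17]
4 = 2^2·1; (2/17) = +1 since 17 mod 8 = 1, so (4/17) = (+1)^2·(1/17); sign now -1
(1/17) = 1; final value = sign = -1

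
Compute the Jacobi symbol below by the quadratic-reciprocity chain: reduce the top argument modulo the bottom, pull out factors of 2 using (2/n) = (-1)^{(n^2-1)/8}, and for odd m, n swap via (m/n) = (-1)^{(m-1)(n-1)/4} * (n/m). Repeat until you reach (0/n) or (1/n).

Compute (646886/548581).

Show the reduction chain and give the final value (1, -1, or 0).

1

(646886/548581): 646886 mod 548581 = 98305, so (646886/548581) = (98305/548581)
flip (98305/548581) -> (548581/98305): both odd, 98305 mod 4 = 1, 548581 mod 4 = 1, so the flip contributes +1; sign now +1
(548581/98305): 548581 mod 98305 = 57056, so (548581/98305) = (57056/98305)
factor out 2^5: 57056 = 2^5·1783; with 98305 mod 8 = 1, (2/98305) = +1; sign now +1; continue with (1783/98305)
flip (1783/98305) -> (98305/1783): both odd, 1783 mod 4 = 3, 98305 mod 4 = 1, so the flip contributes +1; sign now +1
(98305/1783): 98305 mod 1783 = 240, so (98305/1783) = (240/1783)
factor out 2^4: 240 = 2^4·15; with 1783 mod 8 = 7, (2/1783) = +1; sign now +1; continue with (15/1783)
flip (15/1783) -> (1783/15): both odd, 15 mod 4 = 3, 1783 mod 4 = 3, so the flip contributes -1; sign now -1
(1783/15): 1783 mod 15 = 13, so (1783/15) = (13/15)
flip (13/15) -> (15/13): both odd, 13 mod 4 = 1, 15 mod 4 = 3, so the flip contributes +1; sign now -1
(15/13): 15 mod 13 = 2, so (15/13) = (2/13)
factor out 2^1: 2 = 2^1·1; with 13 mod 8 = 5, (2/13) = -1; sign now +1; continue with (1/13)
reached (1/13) = 1, so the symbol is +1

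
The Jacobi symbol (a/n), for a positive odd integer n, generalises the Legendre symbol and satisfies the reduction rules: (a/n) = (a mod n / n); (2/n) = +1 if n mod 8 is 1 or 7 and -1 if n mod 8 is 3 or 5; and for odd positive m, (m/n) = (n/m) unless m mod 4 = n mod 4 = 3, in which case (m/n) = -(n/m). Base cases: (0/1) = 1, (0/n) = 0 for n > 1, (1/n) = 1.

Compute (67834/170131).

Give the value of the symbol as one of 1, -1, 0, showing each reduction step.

67834 = 2^1·33917; (2/170131) = -1 since 170131 mod 8 = 3, so (67834/170131) = (-1)^1·(33917/170131); sign now -1
reciprocity: (33917/170131) = +1·(170131/33917) since 33917 mod 4 = 1, 170131 mod 4 = 3; sign now -1
(170131/33917) = (546/33917)   [reduce mod 33917]
546 = 2^1·273; (2/33917) = -1 since 33917 mod 8 = 5, so (546/33917) = (-1)^1·(273/33917); sign now +1
reciprocity: (273/33917) = +1·(33917/273) since 273 mod 4 = 1, 33917 mod 4 = 1; sign now +1
(33917/273) = (65/273)   [reduce mod 273]
reciprocity: (65/273) = +1·(273/65) since 65 mod 4 = 1, 273 mod 4 = 1; sign now +1
(273/65) = (13/65)   [reduce mod 65]
reciprocity: (13/65) = +1·(65/13) since 13 mod 4 = 1, 65 mod 4 = 1; sign now +1
(65/13) = (0/13)   [reduce mod 13]
(0/13) = 0   [gcd(a, n) > 1]; final value = 0

0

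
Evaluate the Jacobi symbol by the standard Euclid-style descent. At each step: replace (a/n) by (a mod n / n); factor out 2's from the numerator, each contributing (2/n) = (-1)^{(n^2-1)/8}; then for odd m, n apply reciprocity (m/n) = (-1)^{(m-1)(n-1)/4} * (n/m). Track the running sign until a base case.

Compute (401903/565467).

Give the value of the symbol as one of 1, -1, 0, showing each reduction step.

-1

flip (401903/565467) -> (565467/401903): both odd, 401903 mod 4 = 3, 565467 mod 4 = 3, so the flip contributes -1; sign now -1
(565467/401903): 565467 mod 401903 = 163564, so (565467/401903) = (163564/401903)
factor out 2^2: 163564 = 2^2·40891; with 401903 mod 8 = 7, (2/401903) = +1; sign now -1; continue with (40891/401903)
flip (40891/401903) -> (401903/40891): both odd, 40891 mod 4 = 3, 401903 mod 4 = 3, so the flip contributes -1; sign now +1
(401903/40891): 401903 mod 40891 = 33884, so (401903/40891) = (33884/40891)
factor out 2^2: 33884 = 2^2·8471; with 40891 mod 8 = 3, (2/40891) = -1; sign now +1; continue with (8471/40891)
flip (8471/40891) -> (40891/8471): both odd, 8471 mod 4 = 3, 40891 mod 4 = 3, so the flip contributes -1; sign now -1
(40891/8471): 40891 mod 8471 = 7007, so (40891/8471) = (7007/8471)
flip (7007/8471) -> (8471/7007): both odd, 7007 mod 4 = 3, 8471 mod 4 = 3, so the flip contributes -1; sign now +1
(8471/7007): 8471 mod 7007 = 1464, so (8471/7007) = (1464/7007)
factor out 2^3: 1464 = 2^3·183; with 7007 mod 8 = 7, (2/7007) = +1; sign now +1; continue with (183/7007)
flip (183/7007) -> (7007/183): both odd, 183 mod 4 = 3, 7007 mod 4 = 3, so the flip contributes -1; sign now -1
(7007/183): 7007 mod 183 = 53, so (7007/183) = (53/183)
flip (53/183) -> (183/53): both odd, 53 mod 4 = 1, 183 mod 4 = 3, so the flip contributes +1; sign now -1
(183/53): 183 mod 53 = 24, so (183/53) = (24/53)
factor out 2^3: 24 = 2^3·3; with 53 mod 8 = 5, (2/53) = -1; sign now +1; continue with (3/53)
flip (3/53) -> (53/3): both odd, 3 mod 4 = 3, 53 mod 4 = 1, so the flip contributes +1; sign now +1
(53/3): 53 mod 3 = 2, so (53/3) = (2/3)
factor out 2^1: 2 = 2^1·1; with 3 mod 8 = 3, (2/3) = -1; sign now -1; continue with (1/3)
reached (1/3) = 1, so the symbol is -1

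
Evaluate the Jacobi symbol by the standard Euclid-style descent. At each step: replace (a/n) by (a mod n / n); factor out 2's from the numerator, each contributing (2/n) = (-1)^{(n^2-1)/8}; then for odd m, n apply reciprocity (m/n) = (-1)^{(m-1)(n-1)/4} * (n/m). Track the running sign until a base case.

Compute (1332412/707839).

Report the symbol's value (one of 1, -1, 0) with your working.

(1332412/707839) = (624573/707839)   [reduce mod 707839]
reciprocity: (624573/707839) = +1·(707839/624573) since 624573 mod 4 = 1, 707839 mod 4 = 3; sign now +1
(707839/624573) = (83266/624573)   [reduce mod 624573]
83266 = 2^1·41633; (2/624573) = -1 since 624573 mod 8 = 5, so (83266/624573) = (-1)^1·(41633/624573); sign now -1
reciprocity: (41633/624573) = +1·(624573/41633) since 41633 mod 4 = 1, 624573 mod 4 = 1; sign now -1
(624573/41633) = (78/41633)   [reduce mod 41633]
78 = 2^1·39; (2/41633) = +1 since 41633 mod 8 = 1, so (78/41633) = (+1)^1·(39/41633); sign now -1
reciprocity: (39/41633) = +1·(41633/39) since 39 mod 4 = 3, 41633 mod 4 = 1; sign now -1
(41633/39) = (20/39)   [reduce mod 39]
20 = 2^2·5; (2/39) = +1 since 39 mod 8 = 7, so (20/39) = (+1)^2·(5/39); sign now -1
reciprocity: (5/39) = +1·(39/5) since 5 mod 4 = 1, 39 mod 4 = 3; sign now -1
(39/5) = (4/5)   [reduce mod 5]
4 = 2^2·1; (2/5) = -1 since 5 mod 8 = 5, so (4/5) = (-1)^2·(1/5); sign now -1
(1/5) = 1; final value = sign = -1

-1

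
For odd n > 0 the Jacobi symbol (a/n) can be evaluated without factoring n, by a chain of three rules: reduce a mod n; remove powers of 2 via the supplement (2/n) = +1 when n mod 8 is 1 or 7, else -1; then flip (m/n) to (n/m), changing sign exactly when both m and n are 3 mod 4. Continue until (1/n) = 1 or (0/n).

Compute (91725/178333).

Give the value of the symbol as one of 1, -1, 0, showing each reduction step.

reciprocity: (91725/178333) = +1·(178333/91725) since 91725 mod 4 = 1, 178333 mod 4 = 1; sign now +1
(178333/91725) = (86608/91725)   [reduce mod 91725]
86608 = 2^4·5413; (2/91725) = -1 since 91725 mod 8 = 5, so (86608/91725) = (-1)^4·(5413/91725); sign now +1
reciprocity: (5413/91725) = +1·(91725/5413) since 5413 mod 4 = 1, 91725 mod 4 = 1; sign now +1
(91725/5413) = (5117/5413)   [reduce mod 5413]
reciprocity: (5117/5413) = +1·(5413/5117) since 5117 mod 4 = 1, 5413 mod 4 = 1; sign now +1
(5413/5117) = (296/5117)   [reduce mod 5117]
296 = 2^3·37; (2/5117) = -1 since 5117 mod 8 = 5, so (296/5117) = (-1)^3·(37/5117); sign now -1
reciprocity: (37/5117) = +1·(5117/37) since 37 mod 4 = 1, 5117 mod 4 = 1; sign now -1
(5117/37) = (11/37)   [reduce mod 37]
reciprocity: (11/37) = +1·(37/11) since 11 mod 4 = 3, 37 mod 4 = 1; sign now -1
(37/11) = (4/11)   [reduce mod 11]
4 = 2^2·1; (2/11) = -1 since 11 mod 8 = 3, so (4/11) = (-1)^2·(1/11); sign now -1
(1/11) = 1; final value = sign = -1

-1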